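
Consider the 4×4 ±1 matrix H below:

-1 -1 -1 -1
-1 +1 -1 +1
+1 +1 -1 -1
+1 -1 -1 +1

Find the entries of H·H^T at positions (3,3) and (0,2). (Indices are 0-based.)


Row 0 of H: [-1, -1, -1, -1].
Row 2 of H: [1, 1, -1, -1].
Row 3 of H: [1, -1, -1, 1].
(H·H^T)[3][3] = Σ_j H[3][j]·H[3][j] = (1)² + (-1)² + (-1)² + (1)² = 1 + 1 + 1 + 1 = 4.
(H·H^T)[0][2] = Σ_j H[0][j]·H[2][j] = (-1)·(1) + (-1)·(1) + (-1)·(-1) + (-1)·(-1) = -1 + -1 + 1 + 1 = 0.
So rows 0 and 2 are orthogonal; the diagonal entry equals n = 4.

(3,3) entry = 4; (0,2) entry = 0.


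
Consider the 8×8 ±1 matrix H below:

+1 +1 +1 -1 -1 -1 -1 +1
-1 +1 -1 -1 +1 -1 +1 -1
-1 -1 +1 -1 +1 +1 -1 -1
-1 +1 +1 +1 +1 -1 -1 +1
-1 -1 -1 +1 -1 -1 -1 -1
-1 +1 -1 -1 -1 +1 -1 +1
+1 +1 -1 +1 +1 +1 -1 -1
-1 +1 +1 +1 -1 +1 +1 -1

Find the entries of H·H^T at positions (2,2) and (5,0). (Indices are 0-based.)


Row 0 of H: [1, 1, 1, -1, -1, -1, -1, 1].
Row 2 of H: [-1, -1, 1, -1, 1, 1, -1, -1].
Row 5 of H: [-1, 1, -1, -1, -1, 1, -1, 1].
(H·H^T)[2][2] = Σ_j H[2][j]·H[2][j] = (-1)² + (-1)² + (1)² + (-1)² + (1)² + (1)² + (-1)² + (-1)² = 1 + 1 + 1 + 1 + 1 + 1 + 1 + 1 = 8.
(H·H^T)[5][0] = Σ_j H[5][j]·H[0][j] = (-1)·(1) + (1)·(1) + (-1)·(1) + (-1)·(-1) + (-1)·(-1) + (1)·(-1) + (-1)·(-1) + (1)·(1) = -1 + 1 + -1 + 1 + 1 + -1 + 1 + 1 = 2.
Rows 5 and 0 are not orthogonal (dot product = 2 ≠ 0), so H is not a Hadamard matrix.

(2,2) entry = 8; (5,0) entry = 2.


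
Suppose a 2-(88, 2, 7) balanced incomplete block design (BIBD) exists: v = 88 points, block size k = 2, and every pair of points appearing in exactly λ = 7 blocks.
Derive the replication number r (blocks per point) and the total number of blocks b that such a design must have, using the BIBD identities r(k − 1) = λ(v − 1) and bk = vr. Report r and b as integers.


Any 2-(v, k, λ) BIBD satisfies two necessary conditions:
  (i)  Each point sits in r blocks, and counting incidences through any fixed point gives r(k − 1) = λ(v − 1), so r = λ(v − 1)/(k − 1).
  (ii) Total incidences bk = vr, so b = vr/k.
Step 1: r = λ(v − 1)/(k − 1) = 7·(88 − 1)/(2 − 1) = 7·87/1 = 609/1 = 609.
Step 2: b = vr/k = 88·609/2 = 53592/2 = 26796.
Check integrality: r = 609 ∈ Z ✓, b = 26796 ∈ Z ✓.
(These identities are necessary conditions: they determine r and b for any design with these parameters, but do not by themselves prove that one exists.)

r = 609, b = 26796.


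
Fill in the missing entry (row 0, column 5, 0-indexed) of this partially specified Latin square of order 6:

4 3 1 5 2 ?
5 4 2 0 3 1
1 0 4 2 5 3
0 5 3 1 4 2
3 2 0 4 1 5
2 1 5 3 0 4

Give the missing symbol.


Row 0 contains symbols [1, 2, 3, 4, 5] — missing [0].
Column 5 contains symbols [1, 2, 3, 4, 5] — missing [0].
The missing symbol must appear in both missing sets; intersection = [0].
Therefore the hidden value is 0.

Missing value = 0.


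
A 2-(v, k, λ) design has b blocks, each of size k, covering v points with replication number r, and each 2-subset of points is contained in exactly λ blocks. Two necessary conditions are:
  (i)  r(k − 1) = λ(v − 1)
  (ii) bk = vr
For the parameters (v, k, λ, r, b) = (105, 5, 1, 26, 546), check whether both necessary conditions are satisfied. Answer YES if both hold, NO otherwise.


Condition (i): r(k − 1) = 26·4 = 104; λ(v − 1) = 1·104 = 104. Match? YES.
Condition (ii): bk = 546·5 = 2730; vr = 105·26 = 2730. Match? YES.
Both conditions hold? YES.

YES


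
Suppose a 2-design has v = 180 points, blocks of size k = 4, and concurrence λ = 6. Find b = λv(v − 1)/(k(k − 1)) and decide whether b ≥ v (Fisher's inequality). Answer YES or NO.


b = λv(v − 1)/(k(k − 1)) = 6·180·179/(4·3) = 193320/12 = 16110.
Compare with v = 180: b ≥ v, so Fisher's inequality holds.

YES


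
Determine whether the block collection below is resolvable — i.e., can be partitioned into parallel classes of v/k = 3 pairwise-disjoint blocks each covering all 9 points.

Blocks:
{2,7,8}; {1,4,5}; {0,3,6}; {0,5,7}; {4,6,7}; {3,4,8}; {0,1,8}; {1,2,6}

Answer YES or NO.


v = 9, block size k = 3, number of blocks = 8.
For resolvability, blocks must partition into parallel classes of size v/k = 3.
Total blocks must therefore be a multiple of 3: 8 = 3·2 + 2 ⇒ not divisible ✗.
Resolvable? NO.

NO


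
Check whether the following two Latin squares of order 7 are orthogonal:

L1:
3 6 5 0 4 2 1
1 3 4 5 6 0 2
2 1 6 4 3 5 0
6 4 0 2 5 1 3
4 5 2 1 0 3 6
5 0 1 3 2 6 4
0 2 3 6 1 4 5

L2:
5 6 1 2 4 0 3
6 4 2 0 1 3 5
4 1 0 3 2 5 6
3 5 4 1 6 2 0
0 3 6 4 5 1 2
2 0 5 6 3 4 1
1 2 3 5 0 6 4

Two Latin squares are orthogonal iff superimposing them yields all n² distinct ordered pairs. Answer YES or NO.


Form the n² = 49 superimposed pairs (L1[i][j], L2[i][j]), row by row (rows and columns indexed from 0):
row 0: (3,5) (6,6) (5,1) (0,2) (4,4) (2,0) (1,3)
row 1: (1,6) (3,4) (4,2) (5,0) (6,1) (0,3) (2,5)
row 2: (2,4) (1,1) (6,0) (4,3) (3,2) (5,5) (0,6)
row 3: (6,3) (4,5) (0,4) (2,1) (5,6) (1,2) (3,0)
row 4: (4,0) (5,3) (2,6) (1,4) (0,5) (3,1) (6,2)
row 5: (5,2) (0,0) (1,5) (3,6) (2,3) (6,4) (4,1)
row 6: (0,1) (2,2) (3,3) (6,5) (1,0) (4,6) (5,4)
Orthogonality requires all 49 pairs distinct.
Check by first coordinate: for each symbol s of L1, list the L2 entries in the n cells where L1 = s; they must all differ.
  L1 = 0: L2 entries (in reading order) 2, 3, 6, 4, 5, 0, 1 — all 7 distinct ✓
  L1 = 1: L2 entries (in reading order) 3, 6, 1, 2, 4, 5, 0 — all 7 distinct ✓
  L1 = 2: L2 entries (in reading order) 0, 5, 4, 1, 6, 3, 2 — all 7 distinct ✓
  L1 = 3: L2 entries (in reading order) 5, 4, 2, 0, 1, 6, 3 — all 7 distinct ✓
  L1 = 4: L2 entries (in reading order) 4, 2, 3, 5, 0, 1, 6 — all 7 distinct ✓
  L1 = 5: L2 entries (in reading order) 1, 0, 5, 6, 3, 2, 4 — all 7 distinct ✓
  L1 = 6: L2 entries (in reading order) 6, 1, 0, 3, 2, 4, 5 — all 7 distinct ✓
Every symbol of L1 meets every symbol of L2 exactly once, so all 49 pairs are distinct (49 of 49).
Conclusion: YES.

YES


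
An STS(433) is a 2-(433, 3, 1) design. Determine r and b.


An STS(v) is a 2-(v, 3, 1) BIBD: block size k = 3, λ = 1.
Replication: r(k − 1) = λ(v − 1) ⇒ r·2 = 433 − 1 = 432 ⇒ r = 216.
Block count: bk = vr ⇒ b·3 = 433·216 = 93528 ⇒ b = 31176.
(Check via b = v(v − 1)/6 = 433·432/6 = 187056/6 = 31176.)

r = 216, b = 31176.


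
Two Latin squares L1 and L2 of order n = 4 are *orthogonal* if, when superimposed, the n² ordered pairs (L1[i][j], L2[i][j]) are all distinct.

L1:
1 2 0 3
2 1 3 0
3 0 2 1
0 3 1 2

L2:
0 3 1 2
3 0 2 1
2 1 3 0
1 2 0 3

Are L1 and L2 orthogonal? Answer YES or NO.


Form the n² = 16 superimposed pairs (L1[i][j], L2[i][j]), row by row (rows and columns indexed from 0):
row 0: (1,0) (2,3) (0,1) (3,2)
row 1: (2,3) (1,0) (3,2) (0,1)
row 2: (3,2) (0,1) (2,3) (1,0)
row 3: (0,1) (3,2) (1,0) (2,3)
Orthogonality requires all 16 pairs distinct.
But the pair (2,3) repeats: cell (0,1) has L1 = 2, L2 = 3, and cell (1,0) has L1 = 2, L2 = 3.
A repeated pair means some other pair never occurs (only 4 distinct pairs out of 16), so the squares are not orthogonal.
Conclusion: NO.

NO


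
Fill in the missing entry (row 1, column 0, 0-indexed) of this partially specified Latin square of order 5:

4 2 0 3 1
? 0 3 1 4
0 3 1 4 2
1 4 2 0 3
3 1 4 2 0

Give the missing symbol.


Row 1 contains symbols [0, 1, 3, 4] — missing [2].
Column 0 contains symbols [0, 1, 3, 4] — missing [2].
The missing symbol must appear in both missing sets; intersection = [2].
Therefore the hidden value is 2.

Missing value = 2.


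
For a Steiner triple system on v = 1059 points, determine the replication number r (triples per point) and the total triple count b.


An STS(v) is a 2-(v, 3, 1) BIBD: block size k = 3, λ = 1.
Replication: r(k − 1) = λ(v − 1) ⇒ r·2 = 1059 − 1 = 1058 ⇒ r = 529.
Block count: b = v(v − 1)/6 = 1059·1058/6 = 1120422/6 = 186737.

r = 529, b = 186737.


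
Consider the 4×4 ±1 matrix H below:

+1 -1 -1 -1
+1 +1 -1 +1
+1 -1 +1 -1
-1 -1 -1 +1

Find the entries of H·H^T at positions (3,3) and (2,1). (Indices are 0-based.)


Row 1 of H: [1, 1, -1, 1].
Row 2 of H: [1, -1, 1, -1].
Row 3 of H: [-1, -1, -1, 1].
(H·H^T)[3][3] = Σ_j H[3][j]·H[3][j] = (-1)² + (-1)² + (-1)² + (1)² = 1 + 1 + 1 + 1 = 4.
(H·H^T)[2][1] = Σ_j H[2][j]·H[1][j] = (1)·(1) + (-1)·(1) + (1)·(-1) + (-1)·(1) = 1 + -1 + -1 + -1 = -2.
Rows 2 and 1 are not orthogonal (dot product = -2 ≠ 0), so H is not a Hadamard matrix.

(3,3) entry = 4; (2,1) entry = -2.


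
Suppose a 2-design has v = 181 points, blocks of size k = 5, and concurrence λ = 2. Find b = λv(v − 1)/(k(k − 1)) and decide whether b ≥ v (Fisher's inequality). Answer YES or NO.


r = λ(v − 1)/(k − 1) = 2·180/4 = 90.
b = vr/k = 181·90/5 = 3258.
Fisher's inequality: b ≥ v ⇔ 3258 ≥ 181? YES.

YES


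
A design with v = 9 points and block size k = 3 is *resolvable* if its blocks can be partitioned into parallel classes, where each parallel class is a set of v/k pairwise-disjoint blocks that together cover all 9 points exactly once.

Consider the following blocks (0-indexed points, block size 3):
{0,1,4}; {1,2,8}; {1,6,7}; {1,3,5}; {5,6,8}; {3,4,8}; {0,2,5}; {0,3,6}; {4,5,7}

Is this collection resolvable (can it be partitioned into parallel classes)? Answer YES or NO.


v = 9, block size k = 3, number of blocks = 9.
For resolvability, blocks must partition into parallel classes of size v/k = 3.
Total blocks must therefore be a multiple of 3: 9 = 3·3 + 0 ⇒ divisible ✓.
Consider block {0,1,4}. The only other block(s) in the collection disjoint from it are {5,6,8} — just 1 block(s). Any parallel class containing {0,1,4} would need 2 other blocks each disjoint from it, so no parallel class of size 3 can contain {0,1,4}.
Since every block must belong to some parallel class in a resolution, the collection cannot be partitioned into parallel classes.
Resolvable? NO.

NO


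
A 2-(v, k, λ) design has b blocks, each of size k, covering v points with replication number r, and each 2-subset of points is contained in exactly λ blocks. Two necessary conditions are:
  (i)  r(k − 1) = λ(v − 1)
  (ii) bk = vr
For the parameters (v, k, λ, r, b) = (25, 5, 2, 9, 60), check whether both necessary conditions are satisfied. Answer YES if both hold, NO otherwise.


Condition (i): r(k − 1) = 9·4 = 36; λ(v − 1) = 2·24 = 48. Match? NO.
Condition (ii): bk = 60·5 = 300; vr = 25·9 = 225. Match? NO.
Both conditions hold? NO.

NO


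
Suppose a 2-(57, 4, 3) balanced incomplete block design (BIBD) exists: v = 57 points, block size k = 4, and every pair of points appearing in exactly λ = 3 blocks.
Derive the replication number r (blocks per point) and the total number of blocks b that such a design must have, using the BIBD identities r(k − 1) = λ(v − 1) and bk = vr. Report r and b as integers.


Any 2-(v, k, λ) BIBD satisfies two necessary conditions:
  (i)  Each point sits in r blocks, and counting incidences through any fixed point gives r(k − 1) = λ(v − 1), so r = λ(v − 1)/(k − 1).
  (ii) Total incidences bk = vr, so b = vr/k.
Step 1: r = λ(v − 1)/(k − 1) = 3·(57 − 1)/(4 − 1) = 3·56/3 = 168/3 = 56.
Step 2: b = vr/k = 57·56/4 = 3192/4 = 798.
Check integrality: r = 56 ∈ Z ✓, b = 798 ∈ Z ✓.
(These identities are necessary conditions: they determine r and b for any design with these parameters, but do not by themselves prove that one exists.)

r = 56, b = 798.


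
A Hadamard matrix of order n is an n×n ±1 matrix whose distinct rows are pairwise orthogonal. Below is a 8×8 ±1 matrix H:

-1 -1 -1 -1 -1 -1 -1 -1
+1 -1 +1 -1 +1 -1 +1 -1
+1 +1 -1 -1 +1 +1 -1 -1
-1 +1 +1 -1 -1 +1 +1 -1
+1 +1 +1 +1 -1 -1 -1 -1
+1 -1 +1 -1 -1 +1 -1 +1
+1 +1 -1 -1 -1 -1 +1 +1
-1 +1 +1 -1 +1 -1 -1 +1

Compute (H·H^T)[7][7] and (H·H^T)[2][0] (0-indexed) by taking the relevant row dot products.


Row 0 of H: [-1, -1, -1, -1, -1, -1, -1, -1].
Row 2 of H: [1, 1, -1, -1, 1, 1, -1, -1].
Row 7 of H: [-1, 1, 1, -1, 1, -1, -1, 1].
(H·H^T)[7][7] = Σ_j H[7][j]·H[7][j] = (-1)² + (1)² + (1)² + (-1)² + (1)² + (-1)² + (-1)² + (1)² = 1 + 1 + 1 + 1 + 1 + 1 + 1 + 1 = 8.
(H·H^T)[2][0] = Σ_j H[2][j]·H[0][j] = (1)·(-1) + (1)·(-1) + (-1)·(-1) + (-1)·(-1) + (1)·(-1) + (1)·(-1) + (-1)·(-1) + (-1)·(-1) = -1 + -1 + 1 + 1 + -1 + -1 + 1 + 1 = 0.
So rows 2 and 0 are orthogonal; the diagonal entry equals n = 8.

(7,7) entry = 8; (2,0) entry = 0.


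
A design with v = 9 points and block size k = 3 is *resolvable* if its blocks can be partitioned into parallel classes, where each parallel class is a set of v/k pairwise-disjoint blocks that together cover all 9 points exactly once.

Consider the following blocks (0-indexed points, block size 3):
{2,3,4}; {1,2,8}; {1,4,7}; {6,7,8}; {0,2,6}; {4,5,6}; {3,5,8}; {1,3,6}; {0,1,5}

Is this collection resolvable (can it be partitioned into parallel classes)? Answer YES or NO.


v = 9, block size k = 3, number of blocks = 9.
For resolvability, blocks must partition into parallel classes of size v/k = 3.
Total blocks must therefore be a multiple of 3: 9 = 3·3 + 0 ⇒ divisible ✓.
Consider block {1,2,8}. The only other block(s) in the collection disjoint from it are {4,5,6} — just 1 block(s). Any parallel class containing {1,2,8} would need 2 other blocks each disjoint from it, so no parallel class of size 3 can contain {1,2,8}.
Since every block must belong to some parallel class in a resolution, the collection cannot be partitioned into parallel classes.
Resolvable? NO.

NO


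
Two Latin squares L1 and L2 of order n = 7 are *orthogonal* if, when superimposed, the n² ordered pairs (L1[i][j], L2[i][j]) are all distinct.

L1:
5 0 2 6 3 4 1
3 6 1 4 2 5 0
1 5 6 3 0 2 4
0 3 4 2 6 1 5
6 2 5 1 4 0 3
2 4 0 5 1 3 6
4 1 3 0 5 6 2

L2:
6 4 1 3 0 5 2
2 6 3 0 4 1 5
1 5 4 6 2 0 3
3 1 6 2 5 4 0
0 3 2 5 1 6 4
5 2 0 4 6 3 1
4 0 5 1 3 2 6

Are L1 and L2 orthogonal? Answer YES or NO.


Form the n² = 49 superimposed pairs (L1[i][j], L2[i][j]), row by row (rows and columns indexed from 0):
row 0: (5,6) (0,4) (2,1) (6,3) (3,0) (4,5) (1,2)
row 1: (3,2) (6,6) (1,3) (4,0) (2,4) (5,1) (0,5)
row 2: (1,1) (5,5) (6,4) (3,6) (0,2) (2,0) (4,3)
row 3: (0,3) (3,1) (4,6) (2,2) (6,5) (1,4) (5,0)
row 4: (6,0) (2,3) (5,2) (1,5) (4,1) (0,6) (3,4)
row 5: (2,5) (4,2) (0,0) (5,4) (1,6) (3,3) (6,1)
row 6: (4,4) (1,0) (3,5) (0,1) (5,3) (6,2) (2,6)
Orthogonality requires all 49 pairs distinct.
Check by first coordinate: for each symbol s of L1, list the L2 entries in the n cells where L1 = s; they must all differ.
  L1 = 0: L2 entries (in reading order) 4, 5, 2, 3, 6, 0, 1 — all 7 distinct ✓
  L1 = 1: L2 entries (in reading order) 2, 3, 1, 4, 5, 6, 0 — all 7 distinct ✓
  L1 = 2: L2 entries (in reading order) 1, 4, 0, 2, 3, 5, 6 — all 7 distinct ✓
  L1 = 3: L2 entries (in reading order) 0, 2, 6, 1, 4, 3, 5 — all 7 distinct ✓
  L1 = 4: L2 entries (in reading order) 5, 0, 3, 6, 1, 2, 4 — all 7 distinct ✓
  L1 = 5: L2 entries (in reading order) 6, 1, 5, 0, 2, 4, 3 — all 7 distinct ✓
  L1 = 6: L2 entries (in reading order) 3, 6, 4, 5, 0, 1, 2 — all 7 distinct ✓
Every symbol of L1 meets every symbol of L2 exactly once, so all 49 pairs are distinct (49 of 49).
Conclusion: YES.

YES


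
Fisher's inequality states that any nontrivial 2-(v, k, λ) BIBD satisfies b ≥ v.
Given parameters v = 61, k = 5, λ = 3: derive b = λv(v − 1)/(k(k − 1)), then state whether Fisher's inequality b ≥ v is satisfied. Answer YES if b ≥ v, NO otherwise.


r = λ(v − 1)/(k − 1) = 3·60/4 = 45.
b = vr/k = 61·45/5 = 549.
Fisher's inequality: b ≥ v ⇔ 549 ≥ 61? YES.

YES


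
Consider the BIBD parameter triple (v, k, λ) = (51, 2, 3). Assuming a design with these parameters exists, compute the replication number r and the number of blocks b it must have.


Any 2-(v, k, λ) BIBD satisfies two necessary conditions:
  (i)  Each point sits in r blocks, and counting incidences through any fixed point gives r(k − 1) = λ(v − 1), so r = λ(v − 1)/(k − 1).
  (ii) Total incidences bk = vr, so b = vr/k.
Step 1: r = λ(v − 1)/(k − 1) = 3·(51 − 1)/(2 − 1) = 3·50/1 = 150/1 = 150.
Step 2: b = vr/k = 51·150/2 = 7650/2 = 3825.
Check integrality: r = 150 ∈ Z ✓, b = 3825 ∈ Z ✓.
(These identities are necessary conditions: they determine r and b for any design with these parameters, but do not by themselves prove that one exists.)

r = 150, b = 3825.


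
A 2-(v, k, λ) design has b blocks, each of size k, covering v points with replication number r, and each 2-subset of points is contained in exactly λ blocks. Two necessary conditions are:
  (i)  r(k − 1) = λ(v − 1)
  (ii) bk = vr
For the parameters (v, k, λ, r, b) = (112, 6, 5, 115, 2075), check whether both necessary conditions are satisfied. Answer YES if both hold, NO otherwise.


Condition (i): r(k − 1) = 115·5 = 575; λ(v − 1) = 5·111 = 555. Match? NO.
Condition (ii): bk = 2075·6 = 12450; vr = 112·115 = 12880. Match? NO.
Both conditions hold? NO.

NO


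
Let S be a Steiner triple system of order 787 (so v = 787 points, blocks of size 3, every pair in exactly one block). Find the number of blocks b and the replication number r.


An STS(v) is a 2-(v, 3, 1) BIBD: block size k = 3, λ = 1.
Replication: r(k − 1) = λ(v − 1) ⇒ r·2 = 787 − 1 = 786 ⇒ r = 393.
Block count: b = v(v − 1)/6 = 787·786/6 = 618582/6 = 103097.

r = 393, b = 103097.


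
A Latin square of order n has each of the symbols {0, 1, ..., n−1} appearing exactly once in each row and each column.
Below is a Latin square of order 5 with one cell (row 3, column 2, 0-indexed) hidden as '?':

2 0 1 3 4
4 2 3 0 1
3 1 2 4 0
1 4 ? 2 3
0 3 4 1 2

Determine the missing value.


Row 3 contains symbols [1, 2, 3, 4] — missing [0].
Column 2 contains symbols [1, 2, 3, 4] — missing [0].
The missing symbol must appear in both missing sets; intersection = [0].
Therefore the hidden value is 0.

Missing value = 0.


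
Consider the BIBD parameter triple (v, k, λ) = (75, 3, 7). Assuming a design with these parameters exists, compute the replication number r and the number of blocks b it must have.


Any 2-(v, k, λ) BIBD satisfies two necessary conditions:
  (i)  Each point sits in r blocks, and counting incidences through any fixed point gives r(k − 1) = λ(v − 1), so r = λ(v − 1)/(k − 1).
  (ii) Total incidences bk = vr, so b = vr/k.
Step 1: r = λ(v − 1)/(k − 1) = 7·(75 − 1)/(3 − 1) = 7·74/2 = 518/2 = 259.
Step 2: b = vr/k = 75·259/3 = 19425/3 = 6475.
Check integrality: r = 259 ∈ Z ✓, b = 6475 ∈ Z ✓.
(These identities are necessary conditions: they determine r and b for any design with these parameters, but do not by themselves prove that one exists.)

r = 259, b = 6475.


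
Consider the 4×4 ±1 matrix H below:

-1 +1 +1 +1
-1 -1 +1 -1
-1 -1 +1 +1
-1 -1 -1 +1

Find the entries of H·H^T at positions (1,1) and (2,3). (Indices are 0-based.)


Row 1 of H: [-1, -1, 1, -1].
Row 2 of H: [-1, -1, 1, 1].
Row 3 of H: [-1, -1, -1, 1].
(H·H^T)[1][1] = Σ_j H[1][j]·H[1][j] = (-1)² + (-1)² + (1)² + (-1)² = 1 + 1 + 1 + 1 = 4.
(H·H^T)[2][3] = Σ_j H[2][j]·H[3][j] = (-1)·(-1) + (-1)·(-1) + (1)·(-1) + (1)·(1) = 1 + 1 + -1 + 1 = 2.
Rows 2 and 3 are not orthogonal (dot product = 2 ≠ 0), so H is not a Hadamard matrix.

(1,1) entry = 4; (2,3) entry = 2.


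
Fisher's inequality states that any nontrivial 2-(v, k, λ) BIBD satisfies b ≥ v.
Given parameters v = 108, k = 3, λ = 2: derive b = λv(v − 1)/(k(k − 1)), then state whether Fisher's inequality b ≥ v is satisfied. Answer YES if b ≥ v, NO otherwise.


r = λ(v − 1)/(k − 1) = 2·107/2 = 107.
b = vr/k = 108·107/3 = 3852.
Fisher's inequality: b ≥ v ⇔ 3852 ≥ 108? YES.

YES


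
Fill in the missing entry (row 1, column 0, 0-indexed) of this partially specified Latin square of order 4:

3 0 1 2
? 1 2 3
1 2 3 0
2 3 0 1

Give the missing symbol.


Row 1 contains symbols [1, 2, 3] — missing [0].
Column 0 contains symbols [1, 2, 3] — missing [0].
The missing symbol must appear in both missing sets; intersection = [0].
Therefore the hidden value is 0.

Missing value = 0.


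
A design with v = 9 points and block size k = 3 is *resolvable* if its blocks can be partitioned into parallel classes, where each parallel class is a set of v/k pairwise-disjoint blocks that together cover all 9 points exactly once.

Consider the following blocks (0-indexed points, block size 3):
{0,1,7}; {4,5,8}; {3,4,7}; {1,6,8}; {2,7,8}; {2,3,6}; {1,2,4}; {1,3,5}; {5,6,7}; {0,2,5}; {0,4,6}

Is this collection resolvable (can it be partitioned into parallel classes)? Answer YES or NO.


v = 9, block size k = 3, number of blocks = 11.
For resolvability, blocks must partition into parallel classes of size v/k = 3.
Total blocks must therefore be a multiple of 3: 11 = 3·3 + 2 ⇒ not divisible ✗.
Resolvable? NO.

NO


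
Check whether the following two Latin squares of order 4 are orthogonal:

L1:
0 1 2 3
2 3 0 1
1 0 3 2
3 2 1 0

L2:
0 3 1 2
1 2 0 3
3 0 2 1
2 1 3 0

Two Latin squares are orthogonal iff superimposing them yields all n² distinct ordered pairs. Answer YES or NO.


Form the n² = 16 superimposed pairs (L1[i][j], L2[i][j]), row by row (rows and columns indexed from 0):
row 0: (0,0) (1,3) (2,1) (3,2)
row 1: (2,1) (3,2) (0,0) (1,3)
row 2: (1,3) (0,0) (3,2) (2,1)
row 3: (3,2) (2,1) (1,3) (0,0)
Orthogonality requires all 16 pairs distinct.
But the pair (2,1) repeats: cell (0,2) has L1 = 2, L2 = 1, and cell (1,0) has L1 = 2, L2 = 1.
A repeated pair means some other pair never occurs (only 4 distinct pairs out of 16), so the squares are not orthogonal.
Conclusion: NO.

NO


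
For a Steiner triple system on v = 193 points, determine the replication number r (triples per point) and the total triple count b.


An STS(v) is a 2-(v, 3, 1) BIBD: block size k = 3, λ = 1.
Replication: r(k − 1) = λ(v − 1) ⇒ r·2 = 193 − 1 = 192 ⇒ r = 96.
Block count: b = v(v − 1)/6 = 193·192/6 = 37056/6 = 6176.
(Check via bk = vr: 6176·3 = 18528 = 193·96 = 18528 ✓.)

r = 96, b = 6176.


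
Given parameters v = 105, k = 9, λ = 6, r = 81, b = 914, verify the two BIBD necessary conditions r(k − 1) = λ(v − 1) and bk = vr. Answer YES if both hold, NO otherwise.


Condition (i): r(k − 1) = 81·8 = 648; λ(v − 1) = 6·104 = 624. Match? NO.
Condition (ii): bk = 914·9 = 8226; vr = 105·81 = 8505. Match? NO.
Both conditions hold? NO.

NO


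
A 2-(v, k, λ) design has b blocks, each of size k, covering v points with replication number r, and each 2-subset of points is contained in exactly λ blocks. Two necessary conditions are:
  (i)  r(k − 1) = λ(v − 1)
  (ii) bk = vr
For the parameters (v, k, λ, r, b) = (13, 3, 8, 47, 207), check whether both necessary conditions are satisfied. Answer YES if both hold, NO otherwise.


Condition (i): r(k − 1) = 47·2 = 94; λ(v − 1) = 8·12 = 96. Match? NO.
Condition (ii): bk = 207·3 = 621; vr = 13·47 = 611. Match? NO.
Both conditions hold? NO.

NO


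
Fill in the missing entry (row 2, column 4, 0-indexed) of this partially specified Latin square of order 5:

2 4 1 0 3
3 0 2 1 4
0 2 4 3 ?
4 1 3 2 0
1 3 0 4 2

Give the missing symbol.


Row 2 contains symbols [0, 2, 3, 4] — missing [1].
Column 4 contains symbols [0, 2, 3, 4] — missing [1].
The missing symbol must appear in both missing sets; intersection = [1].
Therefore the hidden value is 1.

Missing value = 1.


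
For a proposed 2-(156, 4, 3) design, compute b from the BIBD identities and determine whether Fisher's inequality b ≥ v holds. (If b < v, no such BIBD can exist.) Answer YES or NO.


r = λ(v − 1)/(k − 1) = 3·155/3 = 155.
b = vr/k = 156·155/4 = 6045.
Fisher's inequality: b ≥ v ⇔ 6045 ≥ 156? YES.

YES


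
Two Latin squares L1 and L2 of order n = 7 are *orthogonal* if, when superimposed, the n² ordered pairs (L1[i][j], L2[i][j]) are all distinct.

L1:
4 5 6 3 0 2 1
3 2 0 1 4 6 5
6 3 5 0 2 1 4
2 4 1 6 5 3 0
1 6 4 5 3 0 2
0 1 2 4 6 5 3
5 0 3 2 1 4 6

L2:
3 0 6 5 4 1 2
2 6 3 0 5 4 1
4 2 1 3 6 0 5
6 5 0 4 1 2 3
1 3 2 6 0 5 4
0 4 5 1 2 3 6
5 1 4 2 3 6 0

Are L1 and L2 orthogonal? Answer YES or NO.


Form the n² = 49 superimposed pairs (L1[i][j], L2[i][j]), row by row (rows and columns indexed from 0):
row 0: (4,3) (5,0) (6,6) (3,5) (0,4) (2,1) (1,2)
row 1: (3,2) (2,6) (0,3) (1,0) (4,5) (6,4) (5,1)
row 2: (6,4) (3,2) (5,1) (0,3) (2,6) (1,0) (4,5)
row 3: (2,6) (4,5) (1,0) (6,4) (5,1) (3,2) (0,3)
row 4: (1,1) (6,3) (4,2) (5,6) (3,0) (0,5) (2,4)
row 5: (0,0) (1,4) (2,5) (4,1) (6,2) (5,3) (3,6)
row 6: (5,5) (0,1) (3,4) (2,2) (1,3) (4,6) (6,0)
Orthogonality requires all 49 pairs distinct.
But the pair (6,4) repeats: cell (1,5) has L1 = 6, L2 = 4, and cell (2,0) has L1 = 6, L2 = 4.
A repeated pair means some other pair never occurs (only 35 distinct pairs out of 49), so the squares are not orthogonal.
Conclusion: NO.

NO


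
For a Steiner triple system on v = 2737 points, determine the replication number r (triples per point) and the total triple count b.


An STS(v) is a 2-(v, 3, 1) BIBD: block size k = 3, λ = 1.
Replication: r(k − 1) = λ(v − 1) ⇒ r·2 = 2737 − 1 = 2736 ⇒ r = 1368.
Block count: b = v(v − 1)/6 = 2737·2736/6 = 7488432/6 = 1248072.
(Check via bk = vr: 1248072·3 = 3744216 = 2737·1368 = 3744216 ✓.)

r = 1368, b = 1248072.


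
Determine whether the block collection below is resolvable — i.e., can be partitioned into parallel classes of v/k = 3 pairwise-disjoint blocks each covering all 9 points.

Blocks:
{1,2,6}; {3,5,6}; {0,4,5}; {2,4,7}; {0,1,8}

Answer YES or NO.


v = 9, block size k = 3, number of blocks = 5.
For resolvability, blocks must partition into parallel classes of size v/k = 3.
Total blocks must therefore be a multiple of 3: 5 = 3·1 + 2 ⇒ not divisible ✗.
Resolvable? NO.

NO


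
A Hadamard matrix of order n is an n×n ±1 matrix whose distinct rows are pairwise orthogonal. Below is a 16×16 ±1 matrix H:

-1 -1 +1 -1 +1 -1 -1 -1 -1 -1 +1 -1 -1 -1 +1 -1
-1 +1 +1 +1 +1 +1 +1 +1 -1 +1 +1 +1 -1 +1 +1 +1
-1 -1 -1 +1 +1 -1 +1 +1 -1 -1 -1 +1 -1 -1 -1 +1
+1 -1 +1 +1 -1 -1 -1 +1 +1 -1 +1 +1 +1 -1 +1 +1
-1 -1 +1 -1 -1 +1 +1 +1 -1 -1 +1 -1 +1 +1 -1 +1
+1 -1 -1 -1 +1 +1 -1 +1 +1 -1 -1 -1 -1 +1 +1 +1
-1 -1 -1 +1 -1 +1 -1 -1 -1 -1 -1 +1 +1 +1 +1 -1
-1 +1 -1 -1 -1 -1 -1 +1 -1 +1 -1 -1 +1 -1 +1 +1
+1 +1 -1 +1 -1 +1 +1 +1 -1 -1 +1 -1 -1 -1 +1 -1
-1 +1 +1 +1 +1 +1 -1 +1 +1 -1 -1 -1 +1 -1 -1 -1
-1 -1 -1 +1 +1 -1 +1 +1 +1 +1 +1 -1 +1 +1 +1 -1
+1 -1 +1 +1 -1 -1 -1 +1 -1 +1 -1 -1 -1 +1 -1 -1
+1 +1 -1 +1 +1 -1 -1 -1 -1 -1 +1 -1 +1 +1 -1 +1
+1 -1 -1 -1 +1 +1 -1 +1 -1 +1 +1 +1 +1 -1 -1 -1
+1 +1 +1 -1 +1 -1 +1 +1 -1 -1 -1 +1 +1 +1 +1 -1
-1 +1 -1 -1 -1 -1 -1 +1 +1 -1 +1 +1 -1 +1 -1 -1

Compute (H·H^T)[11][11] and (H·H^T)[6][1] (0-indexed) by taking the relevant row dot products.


Row 1 of H: [-1, 1, 1, 1, 1, 1, 1, 1, -1, 1, 1, 1, -1, 1, 1, 1].
Row 6 of H: [-1, -1, -1, 1, -1, 1, -1, -1, -1, -1, -1, 1, 1, 1, 1, -1].
Row 11 of H: [1, -1, 1, 1, -1, -1, -1, 1, -1, 1, -1, -1, -1, 1, -1, -1].
(H·H^T)[11][11] = Σ_j H[11][j]·H[11][j] = (1)² + (-1)² + (1)² + (1)² + (-1)² + (-1)² + (-1)² + (1)² + (-1)² + (1)² + (-1)² + (-1)² + (-1)² + (1)² + (-1)² + (-1)² = 1 + 1 + 1 + 1 + 1 + 1 + 1 + 1 + 1 + 1 + 1 + 1 + 1 + 1 + 1 + 1 = 16.
(H·H^T)[6][1] = Σ_j H[6][j]·H[1][j] = (-1)·(-1) + (-1)·(1) + (-1)·(1) + (1)·(1) + (-1)·(1) + (1)·(1) + (-1)·(1) + (-1)·(1) + (-1)·(-1) + (-1)·(1) + (-1)·(1) + (1)·(1) + (1)·(-1) + (1)·(1) + (1)·(1) + (-1)·(1) = 1 + -1 + -1 + 1 + -1 + 1 + -1 + -1 + 1 + -1 + -1 + 1 + -1 + 1 + 1 + -1 = -2.
Rows 6 and 1 are not orthogonal (dot product = -2 ≠ 0), so H is not a Hadamard matrix.

(11,11) entry = 16; (6,1) entry = -2.


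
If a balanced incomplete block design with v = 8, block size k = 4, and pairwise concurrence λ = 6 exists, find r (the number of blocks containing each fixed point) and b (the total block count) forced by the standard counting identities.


Any 2-(v, k, λ) BIBD satisfies two necessary conditions:
  (i)  Each point sits in r blocks, and counting incidences through any fixed point gives r(k − 1) = λ(v − 1), so r = λ(v − 1)/(k − 1).
  (ii) Total incidences bk = vr, so b = vr/k.
Step 1: r = λ(v − 1)/(k − 1) = 6·(8 − 1)/(4 − 1) = 6·7/3 = 42/3 = 14.
Step 2: b = vr/k = 8·14/4 = 112/4 = 28.
Check integrality: r = 14 ∈ Z ✓, b = 28 ∈ Z ✓.
(These identities are necessary conditions: they determine r and b for any design with these parameters, but do not by themselves prove that one exists.)

r = 14, b = 28.


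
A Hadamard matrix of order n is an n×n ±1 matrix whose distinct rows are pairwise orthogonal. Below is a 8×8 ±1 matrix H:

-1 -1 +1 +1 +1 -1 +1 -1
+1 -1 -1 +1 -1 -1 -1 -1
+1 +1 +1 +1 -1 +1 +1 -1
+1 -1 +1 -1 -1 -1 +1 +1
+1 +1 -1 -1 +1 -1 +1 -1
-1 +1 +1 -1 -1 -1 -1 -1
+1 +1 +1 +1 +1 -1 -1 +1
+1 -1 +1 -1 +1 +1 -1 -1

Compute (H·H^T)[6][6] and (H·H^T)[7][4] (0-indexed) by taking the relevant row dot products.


Row 4 of H: [1, 1, -1, -1, 1, -1, 1, -1].
Row 6 of H: [1, 1, 1, 1, 1, -1, -1, 1].
Row 7 of H: [1, -1, 1, -1, 1, 1, -1, -1].
(H·H^T)[6][6] = Σ_j H[6][j]·H[6][j] = (1)² + (1)² + (1)² + (1)² + (1)² + (-1)² + (-1)² + (1)² = 1 + 1 + 1 + 1 + 1 + 1 + 1 + 1 = 8.
(H·H^T)[7][4] = Σ_j H[7][j]·H[4][j] = (1)·(1) + (-1)·(1) + (1)·(-1) + (-1)·(-1) + (1)·(1) + (1)·(-1) + (-1)·(1) + (-1)·(-1) = 1 + -1 + -1 + 1 + 1 + -1 + -1 + 1 = 0.
So rows 7 and 4 are orthogonal; the diagonal entry equals n = 8.

(6,6) entry = 8; (7,4) entry = 0.


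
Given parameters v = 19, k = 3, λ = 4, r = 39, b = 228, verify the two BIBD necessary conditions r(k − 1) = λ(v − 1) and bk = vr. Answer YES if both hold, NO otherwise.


Condition (i): r(k − 1) = 39·2 = 78; λ(v − 1) = 4·18 = 72. Match? NO.
Condition (ii): bk = 228·3 = 684; vr = 19·39 = 741. Match? NO.
Both conditions hold? NO.

NO


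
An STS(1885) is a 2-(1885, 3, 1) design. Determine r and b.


An STS(v) is a 2-(v, 3, 1) BIBD: block size k = 3, λ = 1.
Replication: r(k − 1) = λ(v − 1) ⇒ r·2 = 1885 − 1 = 1884 ⇒ r = 942.
Block count: bk = vr ⇒ b·3 = 1885·942 = 1775670 ⇒ b = 591890.

r = 942, b = 591890.


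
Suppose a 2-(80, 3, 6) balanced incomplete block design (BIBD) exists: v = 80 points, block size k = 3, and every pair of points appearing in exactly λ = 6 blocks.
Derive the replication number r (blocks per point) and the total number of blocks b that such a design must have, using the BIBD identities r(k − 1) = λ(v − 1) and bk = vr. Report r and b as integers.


Any 2-(v, k, λ) BIBD satisfies two necessary conditions:
  (i)  Each point sits in r blocks, and counting incidences through any fixed point gives r(k − 1) = λ(v − 1), so r = λ(v − 1)/(k − 1).
  (ii) Total incidences bk = vr, so b = vr/k.
Step 1: r = λ(v − 1)/(k − 1) = 6·(80 − 1)/(3 − 1) = 6·79/2 = 474/2 = 237.
Step 2: b = vr/k = 80·237/3 = 18960/3 = 6320.
Check integrality: r = 237 ∈ Z ✓, b = 6320 ∈ Z ✓.
(These identities are necessary conditions: they determine r and b for any design with these parameters, but do not by themselves prove that one exists.)

r = 237, b = 6320.


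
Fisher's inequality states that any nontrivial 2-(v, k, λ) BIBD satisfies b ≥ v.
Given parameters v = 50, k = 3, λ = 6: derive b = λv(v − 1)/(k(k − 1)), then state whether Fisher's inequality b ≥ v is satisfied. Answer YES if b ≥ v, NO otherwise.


b = λv(v − 1)/(k(k − 1)) = 6·50·49/(3·2) = 14700/6 = 2450.
Compare with v = 50: b ≥ v, so Fisher's inequality holds.

YES


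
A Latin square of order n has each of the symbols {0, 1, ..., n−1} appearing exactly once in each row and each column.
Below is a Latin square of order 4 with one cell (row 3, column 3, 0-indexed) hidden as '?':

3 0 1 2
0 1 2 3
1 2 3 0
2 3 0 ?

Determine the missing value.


Row 3 contains symbols [0, 2, 3] — missing [1].
Column 3 contains symbols [0, 2, 3] — missing [1].
The missing symbol must appear in both missing sets; intersection = [1].
Therefore the hidden value is 1.

Missing value = 1.


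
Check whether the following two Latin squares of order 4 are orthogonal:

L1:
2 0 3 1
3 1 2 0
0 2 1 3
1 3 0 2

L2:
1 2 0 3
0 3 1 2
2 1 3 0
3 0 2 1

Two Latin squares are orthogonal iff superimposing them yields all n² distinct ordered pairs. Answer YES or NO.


Form the n² = 16 superimposed pairs (L1[i][j], L2[i][j]), row by row (rows and columns indexed from 0):
row 0: (2,1) (0,2) (3,0) (1,3)
row 1: (3,0) (1,3) (2,1) (0,2)
row 2: (0,2) (2,1) (1,3) (3,0)
row 3: (1,3) (3,0) (0,2) (2,1)
Orthogonality requires all 16 pairs distinct.
But the pair (3,0) repeats: cell (0,2) has L1 = 3, L2 = 0, and cell (1,0) has L1 = 3, L2 = 0.
A repeated pair means some other pair never occurs (only 4 distinct pairs out of 16), so the squares are not orthogonal.
Conclusion: NO.

NO


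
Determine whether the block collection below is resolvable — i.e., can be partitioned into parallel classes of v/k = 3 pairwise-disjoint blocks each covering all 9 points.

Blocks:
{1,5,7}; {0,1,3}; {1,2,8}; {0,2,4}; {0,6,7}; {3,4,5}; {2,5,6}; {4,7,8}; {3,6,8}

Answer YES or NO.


v = 9, block size k = 3, number of blocks = 9.
For resolvability, blocks must partition into parallel classes of size v/k = 3.
Total blocks must therefore be a multiple of 3: 9 = 3·3 + 0 ⇒ divisible ✓.
Greedy packing gives 3 candidate class(es). Each should be a full parallel class (size 3, covers all 9 points).
  Class 1 (3 blocks): {1,5,7}; {0,2,4}; {3,6,8}. Points covered: [0, 1, 2, 3, 4, 5, 6, 7, 8].
  Class 2 (3 blocks): {0,1,3}; {2,5,6}; {4,7,8}. Points covered: [0, 1, 2, 3, 4, 5, 6, 7, 8].
  Class 3 (3 blocks): {1,2,8}; {0,6,7}; {3,4,5}. Points covered: [0, 1, 2, 3, 4, 5, 6, 7, 8].
All classes full (size 3)? YES. All classes cover every point? YES.
Resolvable? YES.

YES


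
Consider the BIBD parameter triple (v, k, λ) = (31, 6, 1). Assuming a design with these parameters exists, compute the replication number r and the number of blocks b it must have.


Any 2-(v, k, λ) BIBD satisfies two necessary conditions:
  (i)  Each point sits in r blocks, and counting incidences through any fixed point gives r(k − 1) = λ(v − 1), so r = λ(v − 1)/(k − 1).
  (ii) Total incidences bk = vr, so b = vr/k.
Step 1: r = λ(v − 1)/(k − 1) = 1·(31 − 1)/(6 − 1) = 1·30/5 = 30/5 = 6.
Step 2: b = vr/k = 31·6/6 = 186/6 = 31.
Check integrality: r = 6 ∈ Z ✓, b = 31 ∈ Z ✓.
(These identities are necessary conditions: they determine r and b for any design with these parameters, but do not by themselves prove that one exists.)

r = 6, b = 31.


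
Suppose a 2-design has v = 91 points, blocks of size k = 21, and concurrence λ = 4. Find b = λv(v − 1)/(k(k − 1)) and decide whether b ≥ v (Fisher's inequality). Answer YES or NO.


b = λv(v − 1)/(k(k − 1)) = 4·91·90/(21·20) = 32760/420 = 78.
Compare with v = 91: b < v, so Fisher's inequality fails.

NO


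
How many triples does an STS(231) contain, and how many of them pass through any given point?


An STS(v) is a 2-(v, 3, 1) BIBD: block size k = 3, λ = 1.
Replication: r(k − 1) = λ(v − 1) ⇒ r·2 = 231 − 1 = 230 ⇒ r = 115.
Block count: bk = vr ⇒ b·3 = 231·115 = 26565 ⇒ b = 8855.
(Check via b = v(v − 1)/6 = 231·230/6 = 53130/6 = 8855.)

r = 115, b = 8855.


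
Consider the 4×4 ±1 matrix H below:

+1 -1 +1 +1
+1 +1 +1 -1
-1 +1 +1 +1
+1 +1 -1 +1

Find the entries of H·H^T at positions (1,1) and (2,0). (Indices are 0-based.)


Row 0 of H: [1, -1, 1, 1].
Row 1 of H: [1, 1, 1, -1].
Row 2 of H: [-1, 1, 1, 1].
(H·H^T)[1][1] = Σ_j H[1][j]·H[1][j] = (1)² + (1)² + (1)² + (-1)² = 1 + 1 + 1 + 1 = 4.
(H·H^T)[2][0] = Σ_j H[2][j]·H[0][j] = (-1)·(1) + (1)·(-1) + (1)·(1) + (1)·(1) = -1 + -1 + 1 + 1 = 0.
So rows 2 and 0 are orthogonal; the diagonal entry equals n = 4.

(1,1) entry = 4; (2,0) entry = 0.


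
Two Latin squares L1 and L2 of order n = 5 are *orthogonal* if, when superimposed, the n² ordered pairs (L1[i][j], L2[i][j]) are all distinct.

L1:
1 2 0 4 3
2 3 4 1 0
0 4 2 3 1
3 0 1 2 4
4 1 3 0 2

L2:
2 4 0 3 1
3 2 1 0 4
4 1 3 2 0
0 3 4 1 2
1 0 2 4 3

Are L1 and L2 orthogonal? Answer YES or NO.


Form the n² = 25 superimposed pairs (L1[i][j], L2[i][j]), row by row (rows and columns indexed from 0):
row 0: (1,2) (2,4) (0,0) (4,3) (3,1)
row 1: (2,3) (3,2) (4,1) (1,0) (0,4)
row 2: (0,4) (4,1) (2,3) (3,2) (1,0)
row 3: (3,0) (0,3) (1,4) (2,1) (4,2)
row 4: (4,1) (1,0) (3,2) (0,4) (2,3)
Orthogonality requires all 25 pairs distinct.
But the pair (0,4) repeats: cell (1,4) has L1 = 0, L2 = 4, and cell (2,0) has L1 = 0, L2 = 4.
A repeated pair means some other pair never occurs (only 15 distinct pairs out of 25), so the squares are not orthogonal.
Conclusion: NO.

NO


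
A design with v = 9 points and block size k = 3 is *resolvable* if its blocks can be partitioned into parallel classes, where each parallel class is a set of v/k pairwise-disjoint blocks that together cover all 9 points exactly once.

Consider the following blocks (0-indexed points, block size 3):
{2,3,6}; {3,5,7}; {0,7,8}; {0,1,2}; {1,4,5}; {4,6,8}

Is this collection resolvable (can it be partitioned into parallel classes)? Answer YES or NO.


v = 9, block size k = 3, number of blocks = 6.
For resolvability, blocks must partition into parallel classes of size v/k = 3.
Total blocks must therefore be a multiple of 3: 6 = 3·2 + 0 ⇒ divisible ✓.
Greedy packing gives 2 candidate class(es). Each should be a full parallel class (size 3, covers all 9 points).
  Class 1 (3 blocks): {2,3,6}; {0,7,8}; {1,4,5}. Points covered: [0, 1, 2, 3, 4, 5, 6, 7, 8].
  Class 2 (3 blocks): {3,5,7}; {0,1,2}; {4,6,8}. Points covered: [0, 1, 2, 3, 4, 5, 6, 7, 8].
All classes full (size 3)? YES. All classes cover every point? YES.
Resolvable? YES.

YES


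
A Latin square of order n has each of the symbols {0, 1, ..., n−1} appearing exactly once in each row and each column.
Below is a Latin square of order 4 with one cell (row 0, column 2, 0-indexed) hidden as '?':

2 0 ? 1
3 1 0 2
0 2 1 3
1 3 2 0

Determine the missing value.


Row 0 contains symbols [0, 1, 2] — missing [3].
Column 2 contains symbols [0, 1, 2] — missing [3].
The missing symbol must appear in both missing sets; intersection = [3].
Therefore the hidden value is 3.

Missing value = 3.


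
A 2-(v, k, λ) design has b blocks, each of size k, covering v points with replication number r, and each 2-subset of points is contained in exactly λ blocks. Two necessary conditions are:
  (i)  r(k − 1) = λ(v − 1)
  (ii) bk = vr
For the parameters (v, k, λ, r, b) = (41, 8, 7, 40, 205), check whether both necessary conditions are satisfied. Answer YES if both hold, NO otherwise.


Condition (i): r(k − 1) = 40·7 = 280; λ(v − 1) = 7·40 = 280. Match? YES.
Condition (ii): bk = 205·8 = 1640; vr = 41·40 = 1640. Match? YES.
Both conditions hold? YES.

YES


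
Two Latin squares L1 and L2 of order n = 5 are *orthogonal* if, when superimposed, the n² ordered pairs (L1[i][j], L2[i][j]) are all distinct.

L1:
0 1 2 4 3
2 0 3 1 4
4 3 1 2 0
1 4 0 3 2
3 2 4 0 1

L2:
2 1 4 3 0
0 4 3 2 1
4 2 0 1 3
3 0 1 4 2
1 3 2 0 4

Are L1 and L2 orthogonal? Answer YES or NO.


Form the n² = 25 superimposed pairs (L1[i][j], L2[i][j]), row by row (rows and columns indexed from 0):
row 0: (0,2) (1,1) (2,4) (4,3) (3,0)
row 1: (2,0) (0,4) (3,3) (1,2) (4,1)
row 2: (4,4) (3,2) (1,0) (2,1) (0,3)
row 3: (1,3) (4,0) (0,1) (3,4) (2,2)
row 4: (3,1) (2,3) (4,2) (0,0) (1,4)
Orthogonality requires all 25 pairs distinct.
Check by first coordinate: for each symbol s of L1, list the L2 entries in the n cells where L1 = s; they must all differ.
  L1 = 0: L2 entries (in reading order) 2, 4, 3, 1, 0 — all 5 distinct ✓
  L1 = 1: L2 entries (in reading order) 1, 2, 0, 3, 4 — all 5 distinct ✓
  L1 = 2: L2 entries (in reading order) 4, 0, 1, 2, 3 — all 5 distinct ✓
  L1 = 3: L2 entries (in reading order) 0, 3, 2, 4, 1 — all 5 distinct ✓
  L1 = 4: L2 entries (in reading order) 3, 1, 4, 0, 2 — all 5 distinct ✓
Every symbol of L1 meets every symbol of L2 exactly once, so all 25 pairs are distinct (25 of 25).
Conclusion: YES.

YES
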